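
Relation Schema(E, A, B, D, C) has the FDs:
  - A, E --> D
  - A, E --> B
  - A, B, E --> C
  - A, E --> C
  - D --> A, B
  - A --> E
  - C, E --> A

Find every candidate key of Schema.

Closure of {A} is {A, B, C, D, E}, the whole schema; {A} is a candidate key.
Closure of {D} is {A, B, C, D, E}, the whole schema; {D} is a candidate key.
Closure of {C, E} is {A, B, C, D, E}, the whole schema; {C, E} is a candidate key.
No proper subset of any of these is a key, and no other minimal superkey exists.

{A}, {C, E}, {D}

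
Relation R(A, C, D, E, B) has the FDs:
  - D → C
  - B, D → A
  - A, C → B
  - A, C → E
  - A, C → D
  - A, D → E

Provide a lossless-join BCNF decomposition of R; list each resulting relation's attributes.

{A, B, D, E}; {C, D}

Candidate keys of the original relation: {A, C}, {A, D}, {B, D}.
{A, B, C, D, E}: {D} determines {C, D} here but is not a superkey — split on D → C, giving {C, D} and {A, B, D, E}.
{C, D} is in BCNF.
{A, B, D, E} is in BCNF.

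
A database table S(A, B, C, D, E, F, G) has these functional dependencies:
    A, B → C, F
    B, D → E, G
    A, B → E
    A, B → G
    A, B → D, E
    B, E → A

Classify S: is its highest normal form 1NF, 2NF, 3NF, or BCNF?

Candidate keys: {A, B}, {B, D}, {B, E}. Prime attributes: {A, B, D, E}.
The left-hand side of every FD is a superkey, so BCNF is satisfied.

BCNF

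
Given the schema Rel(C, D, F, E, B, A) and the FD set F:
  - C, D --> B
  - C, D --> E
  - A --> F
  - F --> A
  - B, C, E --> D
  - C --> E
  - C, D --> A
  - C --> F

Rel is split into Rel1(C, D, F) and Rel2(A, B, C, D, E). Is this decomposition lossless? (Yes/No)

Common attributes: {C, D}; their closure is {A, B, C, D, E, F}.
This includes all of Rel1, so the common attributes are a superkey of Rel1 — the join is lossless.

Yes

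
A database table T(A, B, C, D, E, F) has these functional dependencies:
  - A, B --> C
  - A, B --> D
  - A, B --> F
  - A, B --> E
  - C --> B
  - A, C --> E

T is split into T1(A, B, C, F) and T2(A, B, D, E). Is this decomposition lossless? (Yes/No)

Yes

Common attributes: {A, B}; their closure is {A, B, C, D, E, F}.
T1 is contained in that closure, so T1 ∩ T2 --> T1 holds and the join is lossless.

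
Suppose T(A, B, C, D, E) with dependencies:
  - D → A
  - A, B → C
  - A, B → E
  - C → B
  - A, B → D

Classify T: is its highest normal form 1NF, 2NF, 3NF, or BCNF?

Candidate keys: {A, B}, {A, C}, {B, D}, {C, D}. Prime attributes: {A, B, C, D}.
For D → A we have {D}⁺ = {A, D}; {D} is not a superkey, so BCNF fails.
But every attribute on its right side ({A}) is prime, and the same holds for every other non-superkey FD, so 3NF still holds.

3NF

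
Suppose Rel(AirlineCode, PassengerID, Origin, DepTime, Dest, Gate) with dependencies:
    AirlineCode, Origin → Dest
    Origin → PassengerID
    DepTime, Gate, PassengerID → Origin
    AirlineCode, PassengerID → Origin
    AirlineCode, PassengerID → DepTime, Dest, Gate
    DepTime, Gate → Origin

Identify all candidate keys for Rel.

Attributes never on any right-hand side: {AirlineCode} — every candidate key must contain it.
{AirlineCode, Origin}⁺ = {AirlineCode, DepTime, Dest, Gate, Origin, PassengerID}, which is every attribute, so {AirlineCode, Origin} is a candidate key.
{AirlineCode, PassengerID}⁺ = {AirlineCode, DepTime, Dest, Gate, Origin, PassengerID}, which is every attribute, so {AirlineCode, PassengerID} is a candidate key.
{AirlineCode, DepTime, Gate}⁺ = {AirlineCode, DepTime, Dest, Gate, Origin, PassengerID}, which is every attribute, so {AirlineCode, DepTime, Gate} is a candidate key.
Any other superkey properly contains one of these, so there are no further candidate keys.

{AirlineCode, DepTime, Gate}, {AirlineCode, Origin}, {AirlineCode, PassengerID}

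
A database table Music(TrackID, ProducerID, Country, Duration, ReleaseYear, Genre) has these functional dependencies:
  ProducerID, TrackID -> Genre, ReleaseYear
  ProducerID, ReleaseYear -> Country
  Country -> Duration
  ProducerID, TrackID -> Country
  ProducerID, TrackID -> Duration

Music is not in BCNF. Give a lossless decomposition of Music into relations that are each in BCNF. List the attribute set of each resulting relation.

Candidate key of the original relation: {ProducerID, TrackID}.
In {Country, Duration, Genre, ProducerID, ReleaseYear, TrackID}, {ProducerID, ReleaseYear} is not a superkey ({ProducerID, ReleaseYear}⁺ restricted to this set is {Country, Duration, ProducerID, ReleaseYear}), so split on ProducerID, ReleaseYear -> Country, Duration into {Country, Duration, ProducerID, ReleaseYear} and {Genre, ProducerID, ReleaseYear, TrackID}.
In {Country, Duration, ProducerID, ReleaseYear}, {Country} is not a superkey ({Country}⁺ restricted to this set is {Country, Duration}), so split on Country -> Duration into {Country, Duration} and {Country, ProducerID, ReleaseYear}.
{Country, Duration} has no BCNF violation.
{Country, ProducerID, ReleaseYear} has no BCNF violation.
{Genre, ProducerID, ReleaseYear, TrackID} has no BCNF violation.

{Country, Duration}; {Country, ProducerID, ReleaseYear}; {Genre, ProducerID, ReleaseYear, TrackID}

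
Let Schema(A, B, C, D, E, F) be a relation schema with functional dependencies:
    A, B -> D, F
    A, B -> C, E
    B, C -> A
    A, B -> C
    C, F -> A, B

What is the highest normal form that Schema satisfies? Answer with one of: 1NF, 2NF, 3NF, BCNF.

Candidate keys: {A, B}, {B, C}, {C, F}. Prime attributes: {A, B, C, F}.
Each dependency's left side is a superkey — BCNF holds.

BCNF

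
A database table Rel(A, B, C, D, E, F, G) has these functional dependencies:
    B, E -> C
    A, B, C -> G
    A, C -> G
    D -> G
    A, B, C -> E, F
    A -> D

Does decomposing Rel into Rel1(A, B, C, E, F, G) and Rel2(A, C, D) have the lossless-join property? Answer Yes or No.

Yes

The shared attributes are {A, C} and {A, C}⁺ = {A, C, D, G}.
Rel2 is contained in that closure, so Rel1 ∩ Rel2 -> Rel2 holds and the join is lossless.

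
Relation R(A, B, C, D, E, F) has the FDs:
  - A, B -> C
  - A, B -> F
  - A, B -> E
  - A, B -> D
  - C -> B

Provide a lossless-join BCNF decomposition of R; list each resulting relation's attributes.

Candidate keys of the original relation: {A, B}, {A, C}.
In {A, B, C, D, E, F}, {C} is not a superkey ({C}⁺ restricted to this set is {B, C}), so split on C -> B into {B, C} and {A, C, D, E, F}.
{B, C} has no BCNF violation.
{A, C, D, E, F} has no BCNF violation.

{A, C, D, E, F}; {B, C}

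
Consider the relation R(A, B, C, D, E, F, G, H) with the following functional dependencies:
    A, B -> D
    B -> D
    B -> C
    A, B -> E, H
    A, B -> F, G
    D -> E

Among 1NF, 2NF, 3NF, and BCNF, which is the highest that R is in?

Candidate key: {A, B}. Prime attributes: {A, B}.
B -> D: {B}⁺ = {B, C, D, E}, which is not all of the attributes, so the left side is not a superkey — BCNF is violated.
Because {D} is non-prime and the left side of B -> D is not a superkey, the relation is not in 3NF.
{B} is a proper subset of the key {A, B}, and {B}⁺ contains the non-prime attributes {C, D, E} — a partial dependency, so 2NF is violated.

1NF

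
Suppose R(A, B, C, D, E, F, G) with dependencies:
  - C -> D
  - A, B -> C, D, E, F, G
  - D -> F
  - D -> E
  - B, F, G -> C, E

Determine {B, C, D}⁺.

{B, C, D, E, F}

Start with {B, C, D}.
D -> F applies; add {F} → now {B, C, D, F}.
D -> E applies; add {E} → now {B, C, D, E, F}.
No further FD applies.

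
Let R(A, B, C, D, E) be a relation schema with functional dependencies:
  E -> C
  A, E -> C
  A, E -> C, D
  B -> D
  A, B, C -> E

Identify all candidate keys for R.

Attributes never on any right-hand side: {A, B} — every candidate key must contain all of them.
{A, B, C} is a candidate key since {A, B, C}⁺ = {A, B, C, D, E} covers every attribute.
{A, B, E} is a candidate key since {A, B, E}⁺ = {A, B, C, D, E} covers every attribute.
Any other superkey properly contains one of these, so there are no further candidate keys.

{A, B, C}, {A, B, E}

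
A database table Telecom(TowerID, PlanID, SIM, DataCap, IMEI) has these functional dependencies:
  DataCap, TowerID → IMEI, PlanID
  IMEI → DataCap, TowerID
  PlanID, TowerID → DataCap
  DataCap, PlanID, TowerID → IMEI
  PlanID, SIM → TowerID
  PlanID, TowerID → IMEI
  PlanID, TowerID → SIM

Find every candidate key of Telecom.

{DataCap, TowerID}, {IMEI}, {PlanID, SIM}, {PlanID, TowerID}

{IMEI}⁺ = {DataCap, IMEI, PlanID, SIM, TowerID}, which is every attribute, so {IMEI} is a candidate key.
{DataCap, TowerID}⁺ = {DataCap, IMEI, PlanID, SIM, TowerID}, which is every attribute, so {DataCap, TowerID} is a candidate key.
{PlanID, SIM}⁺ = {DataCap, IMEI, PlanID, SIM, TowerID}, which is every attribute, so {PlanID, SIM} is a candidate key.
{PlanID, TowerID}⁺ = {DataCap, IMEI, PlanID, SIM, TowerID}, which is every attribute, so {PlanID, TowerID} is a candidate key.
Any other superkey properly contains one of these, so there are no further candidate keys.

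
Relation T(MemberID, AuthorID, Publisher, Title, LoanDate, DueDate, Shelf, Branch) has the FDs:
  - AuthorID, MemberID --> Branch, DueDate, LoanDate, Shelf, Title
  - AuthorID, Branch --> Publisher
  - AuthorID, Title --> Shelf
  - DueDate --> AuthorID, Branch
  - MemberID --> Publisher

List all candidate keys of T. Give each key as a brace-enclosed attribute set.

Attributes never on any right-hand side: {MemberID} — every candidate key must contain it.
{AuthorID, MemberID} is a candidate key since {AuthorID, MemberID}⁺ = {AuthorID, Branch, DueDate, LoanDate, MemberID, Publisher, Shelf, Title} covers every attribute.
{DueDate, MemberID} is a candidate key since {DueDate, MemberID}⁺ = {AuthorID, Branch, DueDate, LoanDate, MemberID, Publisher, Shelf, Title} covers every attribute.
No proper subset of any of these is a key, and no other minimal superkey exists.

{AuthorID, MemberID}, {DueDate, MemberID}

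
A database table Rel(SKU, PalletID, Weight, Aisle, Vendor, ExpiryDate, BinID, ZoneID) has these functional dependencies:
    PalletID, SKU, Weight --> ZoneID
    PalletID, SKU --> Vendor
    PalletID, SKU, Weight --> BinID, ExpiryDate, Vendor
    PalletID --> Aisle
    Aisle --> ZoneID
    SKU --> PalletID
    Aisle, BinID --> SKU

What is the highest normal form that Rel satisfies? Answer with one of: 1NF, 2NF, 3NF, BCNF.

Candidate keys: {Aisle, BinID, Weight}, {BinID, PalletID, Weight}, {SKU, Weight}. Prime attributes: {Aisle, BinID, PalletID, SKU, Weight}.
PalletID, SKU --> Vendor: {PalletID, SKU}⁺ = {Aisle, PalletID, SKU, Vendor, ZoneID}, which is not all of the attributes, so the left side is not a superkey — BCNF is violated.
PalletID, SKU --> Vendor determines the non-prime attribute {Vendor} from a non-superkey — 3NF is violated.
Since {SKU} ⊂ {SKU, Weight} and {SKU}⁺ ⊇ {Vendor, ZoneID} with {Vendor, ZoneID} non-prime, there is a partial dependency; 2NF fails.

1NF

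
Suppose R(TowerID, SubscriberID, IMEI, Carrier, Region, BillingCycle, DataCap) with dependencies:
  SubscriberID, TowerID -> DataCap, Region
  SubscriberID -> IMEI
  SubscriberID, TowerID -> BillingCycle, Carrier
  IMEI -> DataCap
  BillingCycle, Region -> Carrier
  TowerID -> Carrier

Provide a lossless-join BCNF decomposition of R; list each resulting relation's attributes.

Candidate key of the original relation: {SubscriberID, TowerID}.
{BillingCycle, Carrier, DataCap, IMEI, Region, SubscriberID, TowerID}: {SubscriberID} determines {DataCap, IMEI, SubscriberID} here but is not a superkey — split on SubscriberID -> DataCap, IMEI, giving {DataCap, IMEI, SubscriberID} and {BillingCycle, Carrier, Region, SubscriberID, TowerID}.
{DataCap, IMEI, SubscriberID}: {IMEI} determines {DataCap, IMEI} here but is not a superkey — split on IMEI -> DataCap, giving {DataCap, IMEI} and {IMEI, SubscriberID}.
{DataCap, IMEI} has no BCNF violation.
{IMEI, SubscriberID} has no BCNF violation.
{BillingCycle, Carrier, Region, SubscriberID, TowerID}: {BillingCycle, Region} determines {BillingCycle, Carrier, Region} here but is not a superkey — split on BillingCycle, Region -> Carrier, giving {BillingCycle, Carrier, Region} and {BillingCycle, Region, SubscriberID, TowerID}.
{BillingCycle, Carrier, Region} has no BCNF violation.
{BillingCycle, Region, SubscriberID, TowerID} has no BCNF violation.

{BillingCycle, Carrier, Region}; {BillingCycle, Region, SubscriberID, TowerID}; {DataCap, IMEI}; {IMEI, SubscriberID}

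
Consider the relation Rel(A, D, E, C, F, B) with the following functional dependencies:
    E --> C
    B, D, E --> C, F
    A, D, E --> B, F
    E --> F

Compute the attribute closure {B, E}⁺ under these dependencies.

{B, C, E, F}

Start with {B, E}.
E --> C applies; add {C} → now {B, C, E}.
E --> F applies; add {F} → now {B, C, E, F}.
No further FD applies.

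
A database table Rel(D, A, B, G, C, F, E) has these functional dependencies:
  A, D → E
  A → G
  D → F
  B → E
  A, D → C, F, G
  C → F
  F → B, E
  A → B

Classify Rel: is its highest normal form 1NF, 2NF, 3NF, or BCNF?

1NF

Candidate key: {A, D}. Prime attributes: {A, D}.
For A → G we have {A}⁺ = {A, B, E, G}; {A} is not a superkey, so BCNF fails.
A → G has non-prime {G} on the right and a non-superkey on the left, so 3NF fails.
The proper key subset {A} of {A, D} determines non-prime {B, E, G}, so the relation is not even in 2NF.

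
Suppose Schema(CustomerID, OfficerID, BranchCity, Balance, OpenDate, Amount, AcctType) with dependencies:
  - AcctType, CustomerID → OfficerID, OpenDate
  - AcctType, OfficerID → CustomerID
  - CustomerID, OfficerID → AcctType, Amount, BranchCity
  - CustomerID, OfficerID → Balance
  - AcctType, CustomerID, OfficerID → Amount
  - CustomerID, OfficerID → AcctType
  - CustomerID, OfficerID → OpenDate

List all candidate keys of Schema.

{AcctType, CustomerID} is a candidate key since {AcctType, CustomerID}⁺ = {AcctType, Amount, Balance, BranchCity, CustomerID, OfficerID, OpenDate} covers every attribute.
{AcctType, OfficerID} is a candidate key since {AcctType, OfficerID}⁺ = {AcctType, Amount, Balance, BranchCity, CustomerID, OfficerID, OpenDate} covers every attribute.
{CustomerID, OfficerID} is a candidate key since {CustomerID, OfficerID}⁺ = {AcctType, Amount, Balance, BranchCity, CustomerID, OfficerID, OpenDate} covers every attribute.
Any other superkey properly contains one of these, so there are no further candidate keys.

{AcctType, CustomerID}, {AcctType, OfficerID}, {CustomerID, OfficerID}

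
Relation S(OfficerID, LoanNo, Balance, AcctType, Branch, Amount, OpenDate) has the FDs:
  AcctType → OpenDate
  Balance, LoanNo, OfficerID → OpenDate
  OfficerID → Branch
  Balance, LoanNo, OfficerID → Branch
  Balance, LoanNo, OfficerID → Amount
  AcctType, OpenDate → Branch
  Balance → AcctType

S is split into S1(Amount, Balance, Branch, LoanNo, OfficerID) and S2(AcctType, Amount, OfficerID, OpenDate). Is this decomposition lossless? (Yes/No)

The shared attributes are {Amount, OfficerID} and {Amount, OfficerID}⁺ = {Amount, Branch, OfficerID}.
Neither S1 nor S2 is contained in that closure, so the decomposition is lossy.

No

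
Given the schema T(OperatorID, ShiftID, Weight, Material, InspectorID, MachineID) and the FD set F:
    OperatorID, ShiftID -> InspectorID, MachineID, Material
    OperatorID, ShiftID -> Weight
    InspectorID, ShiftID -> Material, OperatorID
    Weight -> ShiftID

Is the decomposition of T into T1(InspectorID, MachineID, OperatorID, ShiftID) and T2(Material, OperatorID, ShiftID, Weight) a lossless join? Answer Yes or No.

Yes

T1 ∩ T2 = {OperatorID, ShiftID}; its closure under F is {InspectorID, MachineID, Material, OperatorID, ShiftID, Weight}.
T1 is contained in that closure, so T1 ∩ T2 -> T1 holds and the join is lossless.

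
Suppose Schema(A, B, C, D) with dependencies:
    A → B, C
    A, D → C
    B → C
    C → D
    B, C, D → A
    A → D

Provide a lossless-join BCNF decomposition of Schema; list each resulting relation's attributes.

Candidate keys of the original relation: {A}, {B}.
In {A, B, C, D}, {C} is not a superkey ({C}⁺ restricted to this set is {C, D}), so split on C → D into {C, D} and {A, B, C}.
{C, D}: every determinant is a superkey — BCNF.
{A, B, C}: every determinant is a superkey — BCNF.

{A, B, C}; {C, D}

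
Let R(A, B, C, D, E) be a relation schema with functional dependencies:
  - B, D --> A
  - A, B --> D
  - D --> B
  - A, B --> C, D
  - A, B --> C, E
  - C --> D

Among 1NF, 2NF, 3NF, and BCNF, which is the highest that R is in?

Candidate keys: {A, B}, {C}, {D}. Prime attributes: {A, B, C, D}.
Every FD has a superkey on the left, so the relation is in BCNF.

BCNF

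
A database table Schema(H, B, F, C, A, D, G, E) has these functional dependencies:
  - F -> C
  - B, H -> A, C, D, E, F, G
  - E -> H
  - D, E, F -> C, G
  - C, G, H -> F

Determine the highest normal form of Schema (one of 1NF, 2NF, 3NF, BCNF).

2NF

Candidate keys: {B, E}, {B, H}. Prime attributes: {B, E, H}.
F -> C breaks BCNF: {F}⁺ = {C, F}, so {F} is not a superkey.
Because {C} is non-prime and the left side of F -> C is not a superkey, the relation is not in 3NF.
No proper subset of a key has a non-prime attribute in its closure, so there is no partial dependency; 2NF holds.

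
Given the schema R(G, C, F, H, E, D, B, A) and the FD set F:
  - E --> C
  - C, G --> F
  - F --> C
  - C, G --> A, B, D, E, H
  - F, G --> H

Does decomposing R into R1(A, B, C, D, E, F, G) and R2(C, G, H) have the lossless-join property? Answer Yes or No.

R1 ∩ R2 = {C, G}; its closure under F is {A, B, C, D, E, F, G, H}.
This includes all of R1, so the common attributes are a superkey of R1 — the join is lossless.

Yes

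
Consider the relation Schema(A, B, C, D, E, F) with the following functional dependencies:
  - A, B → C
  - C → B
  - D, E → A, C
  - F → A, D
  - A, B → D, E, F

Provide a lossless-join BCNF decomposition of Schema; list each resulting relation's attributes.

{A, D, F}; {B, C}; {C, E, F}

Candidate keys of the original relation: {A, B}, {A, C}, {B, F}, {C, F}, {D, E}, {E, F}.
In {A, B, C, D, E, F}, {C} is not a superkey ({C}⁺ restricted to this set is {B, C}), so split on C → B into {B, C} and {A, C, D, E, F}.
{B, C} has no BCNF violation.
In {A, C, D, E, F}, {F} is not a superkey ({F}⁺ restricted to this set is {A, D, F}), so split on F → A, D into {A, D, F} and {C, E, F}.
{A, D, F} has no BCNF violation.
{C, E, F} has no BCNF violation.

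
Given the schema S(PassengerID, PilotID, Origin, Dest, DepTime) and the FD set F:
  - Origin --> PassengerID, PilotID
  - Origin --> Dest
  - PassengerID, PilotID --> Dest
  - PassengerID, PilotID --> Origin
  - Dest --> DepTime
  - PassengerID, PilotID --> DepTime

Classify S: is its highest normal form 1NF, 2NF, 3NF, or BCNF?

2NF

Candidate keys: {Origin}, {PassengerID, PilotID}. Prime attributes: {Origin, PassengerID, PilotID}.
For Dest --> DepTime we have {Dest}⁺ = {DepTime, Dest}; {Dest} is not a superkey, so BCNF fails.
Dest --> DepTime determines the non-prime attribute {DepTime} from a non-superkey — 3NF is violated.
No non-prime attribute depends on a proper subset of any candidate key, so 2NF holds.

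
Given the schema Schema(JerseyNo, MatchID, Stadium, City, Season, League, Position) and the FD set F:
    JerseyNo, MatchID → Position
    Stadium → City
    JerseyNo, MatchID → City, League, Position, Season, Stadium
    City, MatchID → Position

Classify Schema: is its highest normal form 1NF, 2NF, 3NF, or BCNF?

2NF

Candidate key: {JerseyNo, MatchID}. Prime attributes: {JerseyNo, MatchID}.
Stadium → City: {Stadium}⁺ = {City, Stadium}, which is not all of the attributes, so the left side is not a superkey — BCNF is violated.
Because {City} is non-prime and the left side of Stadium → City is not a superkey, the relation is not in 3NF.
Checking every proper subset of each key, none determines a non-prime attribute — 2NF is satisfied.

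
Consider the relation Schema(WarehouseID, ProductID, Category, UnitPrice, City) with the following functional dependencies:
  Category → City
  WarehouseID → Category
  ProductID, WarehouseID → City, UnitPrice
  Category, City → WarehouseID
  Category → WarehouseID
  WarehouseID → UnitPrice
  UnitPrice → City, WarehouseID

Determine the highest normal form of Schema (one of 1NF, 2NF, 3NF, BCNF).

Candidate keys: {Category, ProductID}, {ProductID, UnitPrice}, {ProductID, WarehouseID}. Prime attributes: {Category, ProductID, UnitPrice, WarehouseID}.
Category → City: {Category}⁺ = {Category, City, UnitPrice, WarehouseID}, which is not all of the attributes, so the left side is not a superkey — BCNF is violated.
Category → City determines the non-prime attribute {City} from a non-superkey — 3NF is violated.
The proper key subset {Category} of {Category, ProductID} determines non-prime {City}, so the relation is not even in 2NF.

1NF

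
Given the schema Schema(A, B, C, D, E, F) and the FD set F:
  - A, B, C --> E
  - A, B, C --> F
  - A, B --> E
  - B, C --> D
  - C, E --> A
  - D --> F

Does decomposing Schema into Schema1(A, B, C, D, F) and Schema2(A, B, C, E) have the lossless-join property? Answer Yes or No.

Common attributes: {A, B, C}; their closure is {A, B, C, D, E, F}.
Schema1 is contained in that closure, so Schema1 ∩ Schema2 --> Schema1 holds and the join is lossless.

Yes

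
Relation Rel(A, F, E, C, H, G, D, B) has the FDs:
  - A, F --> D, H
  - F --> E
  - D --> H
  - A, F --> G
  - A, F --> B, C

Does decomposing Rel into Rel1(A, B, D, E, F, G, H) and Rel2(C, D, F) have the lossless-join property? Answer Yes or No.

The shared attributes are {D, F} and {D, F}⁺ = {D, E, F, H}.
Neither Rel1 nor Rel2 is contained in that closure, so the decomposition is lossy.

No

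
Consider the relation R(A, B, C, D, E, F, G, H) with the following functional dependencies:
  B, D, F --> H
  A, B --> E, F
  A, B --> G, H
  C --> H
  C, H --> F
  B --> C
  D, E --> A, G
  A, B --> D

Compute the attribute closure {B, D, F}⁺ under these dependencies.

{B, C, D, F, H}

Start with {B, D, F}.
B, D, F --> H applies; add {H} → now {B, D, F, H}.
B --> C applies; add {C} → now {B, C, D, F, H}.
No further FD applies.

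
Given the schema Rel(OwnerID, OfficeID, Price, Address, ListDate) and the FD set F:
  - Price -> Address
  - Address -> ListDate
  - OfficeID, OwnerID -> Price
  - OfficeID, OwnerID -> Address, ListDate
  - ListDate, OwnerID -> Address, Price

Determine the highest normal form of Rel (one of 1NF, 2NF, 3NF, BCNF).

2NF

Candidate key: {OfficeID, OwnerID}. Prime attributes: {OfficeID, OwnerID}.
Price -> Address: {Price}⁺ = {Address, ListDate, Price}, which is not all of the attributes, so the left side is not a superkey — BCNF is violated.
Price -> Address determines the non-prime attribute {Address} from a non-superkey — 3NF is violated.
Checking every proper subset of each key, none determines a non-prime attribute — 2NF is satisfied.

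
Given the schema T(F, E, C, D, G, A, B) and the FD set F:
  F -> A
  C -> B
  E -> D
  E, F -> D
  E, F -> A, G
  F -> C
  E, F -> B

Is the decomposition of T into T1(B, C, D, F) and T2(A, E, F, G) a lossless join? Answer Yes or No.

No

Common attributes: {F}; their closure is {A, B, C, F}.
The closure covers neither T1 nor T2 entirely; the join is not lossless.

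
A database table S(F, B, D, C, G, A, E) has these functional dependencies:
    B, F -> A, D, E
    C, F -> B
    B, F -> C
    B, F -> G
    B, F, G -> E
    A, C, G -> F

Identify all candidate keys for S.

{B, F} is a candidate key since {B, F}⁺ = {A, B, C, D, E, F, G} covers every attribute.
{C, F} is a candidate key since {C, F}⁺ = {A, B, C, D, E, F, G} covers every attribute.
{A, C, G} is a candidate key since {A, C, G}⁺ = {A, B, C, D, E, F, G} covers every attribute.
These are minimal and exhaustive — every other superkey contains one of them.

{A, C, G}, {B, F}, {C, F}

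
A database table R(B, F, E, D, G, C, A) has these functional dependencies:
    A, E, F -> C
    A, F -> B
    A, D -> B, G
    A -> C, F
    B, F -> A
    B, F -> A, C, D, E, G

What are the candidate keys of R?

{A}, {B, F}

{A} is a candidate key since {A}⁺ = {A, B, C, D, E, F, G} covers every attribute.
{B, F} is a candidate key since {B, F}⁺ = {A, B, C, D, E, F, G} covers every attribute.
These are minimal and exhaustive — every other superkey contains one of them.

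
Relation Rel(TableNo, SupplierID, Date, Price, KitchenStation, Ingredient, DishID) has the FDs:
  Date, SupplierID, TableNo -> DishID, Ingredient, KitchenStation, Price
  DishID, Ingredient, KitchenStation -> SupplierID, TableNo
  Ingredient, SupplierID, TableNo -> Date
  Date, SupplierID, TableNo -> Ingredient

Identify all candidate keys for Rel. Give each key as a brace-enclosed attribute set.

{Date, SupplierID, TableNo}, {DishID, Ingredient, KitchenStation}, {Ingredient, SupplierID, TableNo}

Closure of {Date, SupplierID, TableNo} is {Date, DishID, Ingredient, KitchenStation, Price, SupplierID, TableNo}, the whole schema; {Date, SupplierID, TableNo} is a candidate key.
Closure of {DishID, Ingredient, KitchenStation} is {Date, DishID, Ingredient, KitchenStation, Price, SupplierID, TableNo}, the whole schema; {DishID, Ingredient, KitchenStation} is a candidate key.
Closure of {Ingredient, SupplierID, TableNo} is {Date, DishID, Ingredient, KitchenStation, Price, SupplierID, TableNo}, the whole schema; {Ingredient, SupplierID, TableNo} is a candidate key.
These are minimal and exhaustive — every other superkey contains one of them.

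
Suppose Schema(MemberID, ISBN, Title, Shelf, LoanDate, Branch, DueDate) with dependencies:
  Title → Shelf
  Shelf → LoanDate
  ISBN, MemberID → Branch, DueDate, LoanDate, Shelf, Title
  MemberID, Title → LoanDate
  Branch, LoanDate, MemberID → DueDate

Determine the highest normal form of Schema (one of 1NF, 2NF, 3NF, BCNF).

2NF

Candidate key: {ISBN, MemberID}. Prime attributes: {ISBN, MemberID}.
For Title → Shelf we have {Title}⁺ = {LoanDate, Shelf, Title}; {Title} is not a superkey, so BCNF fails.
Title → Shelf determines the non-prime attribute {Shelf} from a non-superkey — 3NF is violated.
No non-prime attribute depends on a proper subset of any candidate key, so 2NF holds.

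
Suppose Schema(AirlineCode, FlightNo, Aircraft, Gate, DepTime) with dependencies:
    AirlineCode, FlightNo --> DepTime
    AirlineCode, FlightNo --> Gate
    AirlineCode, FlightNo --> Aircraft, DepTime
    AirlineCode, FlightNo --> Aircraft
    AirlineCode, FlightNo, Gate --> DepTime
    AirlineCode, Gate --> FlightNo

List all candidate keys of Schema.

{AirlineCode, FlightNo}, {AirlineCode, Gate}

{AirlineCode} never appears on the right of any FD, so every key must include it.
{AirlineCode, FlightNo}⁺ = {Aircraft, AirlineCode, DepTime, FlightNo, Gate} — all of the relation — so {AirlineCode, FlightNo} is a candidate key.
{AirlineCode, Gate}⁺ = {Aircraft, AirlineCode, DepTime, FlightNo, Gate} — all of the relation — so {AirlineCode, Gate} is a candidate key.
No proper subset of any of these is a key, and no other minimal superkey exists.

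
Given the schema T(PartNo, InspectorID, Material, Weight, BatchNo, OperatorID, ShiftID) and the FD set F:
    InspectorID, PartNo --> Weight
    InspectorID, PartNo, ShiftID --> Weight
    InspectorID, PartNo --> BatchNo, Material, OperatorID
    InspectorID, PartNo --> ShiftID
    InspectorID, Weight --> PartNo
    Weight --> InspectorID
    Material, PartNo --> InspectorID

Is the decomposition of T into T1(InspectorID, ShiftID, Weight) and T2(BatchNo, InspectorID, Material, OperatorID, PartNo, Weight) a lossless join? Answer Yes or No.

Yes

The shared attributes are {InspectorID, Weight} and {InspectorID, Weight}⁺ = {BatchNo, InspectorID, Material, OperatorID, PartNo, ShiftID, Weight}.
This includes all of T1, so the common attributes are a superkey of T1 — the join is lossless.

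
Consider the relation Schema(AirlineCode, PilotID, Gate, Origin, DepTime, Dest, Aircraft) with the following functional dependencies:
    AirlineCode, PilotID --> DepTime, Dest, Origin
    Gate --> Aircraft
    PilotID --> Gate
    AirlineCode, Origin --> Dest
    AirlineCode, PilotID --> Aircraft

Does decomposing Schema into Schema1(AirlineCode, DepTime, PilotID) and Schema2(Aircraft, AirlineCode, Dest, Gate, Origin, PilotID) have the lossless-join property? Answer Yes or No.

Yes

Schema1 ∩ Schema2 = {AirlineCode, PilotID}; its closure under F is {Aircraft, AirlineCode, DepTime, Dest, Gate, Origin, PilotID}.
Since Schema1 ⊆ {Aircraft, AirlineCode, DepTime, Dest, Gate, Origin, PilotID}, the intersection is a superkey of Schema1; the decomposition is lossless.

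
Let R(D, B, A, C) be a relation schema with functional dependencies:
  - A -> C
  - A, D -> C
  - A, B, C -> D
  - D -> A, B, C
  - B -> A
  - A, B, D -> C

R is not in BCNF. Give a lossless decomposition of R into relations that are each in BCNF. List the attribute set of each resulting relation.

{A, B, D}; {A, C}

Candidate keys of the original relation: {B}, {D}.
{A, B, C, D}: {A} determines {A, C} here but is not a superkey — split on A -> C, giving {A, C} and {A, B, D}.
{A, C}: every determinant is a superkey — BCNF.
{A, B, D}: every determinant is a superkey — BCNF.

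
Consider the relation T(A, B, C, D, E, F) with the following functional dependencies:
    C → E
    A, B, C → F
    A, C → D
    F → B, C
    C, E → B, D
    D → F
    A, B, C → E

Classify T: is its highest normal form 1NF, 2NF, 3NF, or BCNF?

1NF

Candidate keys: {A, C}, {A, D}, {A, F}. Prime attributes: {A, C, D, F}.
C → E breaks BCNF: {C}⁺ = {B, C, D, E, F}, so {C} is not a superkey.
Because {E} is non-prime and the left side of C → E is not a superkey, the relation is not in 3NF.
Since {C} ⊂ {A, C} and {C}⁺ ⊇ {B, E} with {B, E} non-prime, there is a partial dependency; 2NF fails.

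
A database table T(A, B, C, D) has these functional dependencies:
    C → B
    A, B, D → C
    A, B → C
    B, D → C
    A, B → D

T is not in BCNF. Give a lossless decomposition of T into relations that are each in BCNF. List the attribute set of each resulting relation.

{A, C, D}; {B, C}

Candidate keys of the original relation: {A, B}, {A, C}.
In {A, B, C, D}, {C} is not a superkey ({C}⁺ restricted to this set is {B, C}), so split on C → B into {B, C} and {A, C, D}.
{B, C} has no BCNF violation.
{A, C, D} has no BCNF violation.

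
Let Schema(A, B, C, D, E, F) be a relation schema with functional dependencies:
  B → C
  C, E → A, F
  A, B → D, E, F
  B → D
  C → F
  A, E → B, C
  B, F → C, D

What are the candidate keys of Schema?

{A, B}, {A, E}, {B, E}, {C, E}

Closure of {A, B} is {A, B, C, D, E, F}, the whole schema; {A, B} is a candidate key.
Closure of {A, E} is {A, B, C, D, E, F}, the whole schema; {A, E} is a candidate key.
Closure of {B, E} is {A, B, C, D, E, F}, the whole schema; {B, E} is a candidate key.
Closure of {C, E} is {A, B, C, D, E, F}, the whole schema; {C, E} is a candidate key.
No proper subset of any of these is a key, and no other minimal superkey exists.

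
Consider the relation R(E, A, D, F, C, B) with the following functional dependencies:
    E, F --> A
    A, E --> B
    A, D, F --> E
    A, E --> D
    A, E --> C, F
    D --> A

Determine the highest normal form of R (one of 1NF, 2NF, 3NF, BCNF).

3NF

Candidate keys: {A, E}, {D, E}, {D, F}, {E, F}. Prime attributes: {A, D, E, F}.
For D --> A we have {D}⁺ = {A, D}; {D} is not a superkey, so BCNF fails.
But every attribute on its right side ({A}) is prime, and the same holds for every other non-superkey FD, so 3NF still holds.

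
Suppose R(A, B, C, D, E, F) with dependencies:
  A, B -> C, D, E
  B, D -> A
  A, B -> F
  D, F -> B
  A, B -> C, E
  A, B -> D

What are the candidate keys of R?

{A, B}⁺ = {A, B, C, D, E, F}, which is every attribute, so {A, B} is a candidate key.
{B, D}⁺ = {A, B, C, D, E, F}, which is every attribute, so {B, D} is a candidate key.
{D, F}⁺ = {A, B, C, D, E, F}, which is every attribute, so {D, F} is a candidate key.
These are minimal and exhaustive — every other superkey contains one of them.

{A, B}, {B, D}, {D, F}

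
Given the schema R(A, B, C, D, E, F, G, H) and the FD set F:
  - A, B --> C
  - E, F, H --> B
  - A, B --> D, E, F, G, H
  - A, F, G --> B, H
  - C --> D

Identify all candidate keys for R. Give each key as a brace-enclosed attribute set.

{A} never appears on the right of any FD, so every key must include it.
{A, B}⁺ = {A, B, C, D, E, F, G, H}, which is every attribute, so {A, B} is a candidate key.
{A, F, G}⁺ = {A, B, C, D, E, F, G, H}, which is every attribute, so {A, F, G} is a candidate key.
{A, E, F, H}⁺ = {A, B, C, D, E, F, G, H}, which is every attribute, so {A, E, F, H} is a candidate key.
These are minimal and exhaustive — every other superkey contains one of them.

{A, B}, {A, E, F, H}, {A, F, G}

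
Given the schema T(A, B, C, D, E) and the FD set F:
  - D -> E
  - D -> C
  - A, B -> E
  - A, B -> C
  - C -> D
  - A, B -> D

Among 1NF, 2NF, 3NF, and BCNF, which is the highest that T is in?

2NF

Candidate key: {A, B}. Prime attributes: {A, B}.
D -> E: {D}⁺ = {C, D, E}, which is not all of the attributes, so the left side is not a superkey — BCNF is violated.
D -> E determines the non-prime attribute {E} from a non-superkey — 3NF is violated.
No non-prime attribute depends on a proper subset of any candidate key, so 2NF holds.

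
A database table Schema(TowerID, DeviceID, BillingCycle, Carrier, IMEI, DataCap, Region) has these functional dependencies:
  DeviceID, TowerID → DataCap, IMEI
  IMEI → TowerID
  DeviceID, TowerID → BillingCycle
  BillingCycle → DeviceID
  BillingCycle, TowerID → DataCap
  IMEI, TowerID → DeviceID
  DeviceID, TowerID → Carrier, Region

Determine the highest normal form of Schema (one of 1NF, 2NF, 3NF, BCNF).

3NF

Candidate keys: {BillingCycle, TowerID}, {DeviceID, TowerID}, {IMEI}. Prime attributes: {BillingCycle, DeviceID, IMEI, TowerID}.
BillingCycle → DeviceID breaks BCNF: {BillingCycle}⁺ = {BillingCycle, DeviceID}, so {BillingCycle} is not a superkey.
But every attribute on its right side ({DeviceID}) is prime, and the same holds for every other non-superkey FD, so 3NF still holds.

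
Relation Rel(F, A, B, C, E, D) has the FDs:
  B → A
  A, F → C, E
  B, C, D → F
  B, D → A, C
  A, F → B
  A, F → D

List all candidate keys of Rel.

{A, F}, {B, D}, {B, F}

Closure of {A, F} is {A, B, C, D, E, F}, the whole schema; {A, F} is a candidate key.
Closure of {B, D} is {A, B, C, D, E, F}, the whole schema; {B, D} is a candidate key.
Closure of {B, F} is {A, B, C, D, E, F}, the whole schema; {B, F} is a candidate key.
These are minimal and exhaustive — every other superkey contains one of them.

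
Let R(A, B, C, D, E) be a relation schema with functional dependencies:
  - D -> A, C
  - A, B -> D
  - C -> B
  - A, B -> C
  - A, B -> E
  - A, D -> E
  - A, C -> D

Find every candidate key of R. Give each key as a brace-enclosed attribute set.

{A, B}, {A, C}, {D}

{D}⁺ = {A, B, C, D, E}, which is every attribute, so {D} is a candidate key.
{A, B}⁺ = {A, B, C, D, E}, which is every attribute, so {A, B} is a candidate key.
{A, C}⁺ = {A, B, C, D, E}, which is every attribute, so {A, C} is a candidate key.
No proper subset of any of these is a key, and no other minimal superkey exists.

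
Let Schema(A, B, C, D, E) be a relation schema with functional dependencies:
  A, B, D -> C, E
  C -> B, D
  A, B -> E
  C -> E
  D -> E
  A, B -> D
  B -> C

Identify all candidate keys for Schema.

Attributes never on any right-hand side: {A} — every candidate key must contain it.
{A, B} is a candidate key since {A, B}⁺ = {A, B, C, D, E} covers every attribute.
{A, C} is a candidate key since {A, C}⁺ = {A, B, C, D, E} covers every attribute.
These are minimal and exhaustive — every other superkey contains one of them.

{A, B}, {A, C}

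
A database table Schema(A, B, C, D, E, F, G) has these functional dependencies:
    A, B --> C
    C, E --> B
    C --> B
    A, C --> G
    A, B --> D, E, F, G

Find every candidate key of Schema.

{A, B}, {A, C}

{A} never appears on the right of any FD, so every key must include it.
{A, B} is a candidate key since {A, B}⁺ = {A, B, C, D, E, F, G} covers every attribute.
{A, C} is a candidate key since {A, C}⁺ = {A, B, C, D, E, F, G} covers every attribute.
Any other superkey properly contains one of these, so there are no further candidate keys.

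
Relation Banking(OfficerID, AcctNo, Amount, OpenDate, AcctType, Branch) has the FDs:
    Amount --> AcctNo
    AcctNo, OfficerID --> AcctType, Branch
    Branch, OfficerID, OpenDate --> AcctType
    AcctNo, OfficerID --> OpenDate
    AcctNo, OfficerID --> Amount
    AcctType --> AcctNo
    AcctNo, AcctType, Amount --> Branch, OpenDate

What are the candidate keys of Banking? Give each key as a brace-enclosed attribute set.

{AcctNo, OfficerID}, {AcctType, OfficerID}, {Amount, OfficerID}, {Branch, OfficerID, OpenDate}

No FD produces {OfficerID}, so it must be in every candidate key.
{AcctNo, OfficerID}⁺ = {AcctNo, AcctType, Amount, Branch, OfficerID, OpenDate} — all of the relation — so {AcctNo, OfficerID} is a candidate key.
{AcctType, OfficerID}⁺ = {AcctNo, AcctType, Amount, Branch, OfficerID, OpenDate} — all of the relation — so {AcctType, OfficerID} is a candidate key.
{Amount, OfficerID}⁺ = {AcctNo, AcctType, Amount, Branch, OfficerID, OpenDate} — all of the relation — so {Amount, OfficerID} is a candidate key.
{Branch, OfficerID, OpenDate}⁺ = {AcctNo, AcctType, Amount, Branch, OfficerID, OpenDate} — all of the relation — so {Branch, OfficerID, OpenDate} is a candidate key.
Any other superkey properly contains one of these, so there are no further candidate keys.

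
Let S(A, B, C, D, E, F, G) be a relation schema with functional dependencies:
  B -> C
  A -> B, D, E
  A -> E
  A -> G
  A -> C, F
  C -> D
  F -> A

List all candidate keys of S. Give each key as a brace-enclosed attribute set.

{A}, {F}

{A} is a candidate key since {A}⁺ = {A, B, C, D, E, F, G} covers every attribute.
{F} is a candidate key since {F}⁺ = {A, B, C, D, E, F, G} covers every attribute.
These are minimal and exhaustive — every other superkey contains one of them.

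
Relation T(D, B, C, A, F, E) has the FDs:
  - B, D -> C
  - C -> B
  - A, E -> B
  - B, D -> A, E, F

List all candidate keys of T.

Attributes never on any right-hand side: {D} — every candidate key must contain it.
{B, D} is a candidate key since {B, D}⁺ = {A, B, C, D, E, F} covers every attribute.
{C, D} is a candidate key since {C, D}⁺ = {A, B, C, D, E, F} covers every attribute.
{A, D, E} is a candidate key since {A, D, E}⁺ = {A, B, C, D, E, F} covers every attribute.
These are minimal and exhaustive — every other superkey contains one of them.

{A, D, E}, {B, D}, {C, D}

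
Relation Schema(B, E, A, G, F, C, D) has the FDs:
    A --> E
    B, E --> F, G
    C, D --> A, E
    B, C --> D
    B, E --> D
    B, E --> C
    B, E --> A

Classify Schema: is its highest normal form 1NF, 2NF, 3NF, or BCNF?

Candidate keys: {A, B}, {B, C}, {B, E}. Prime attributes: {A, B, C, E}.
A --> E: {A}⁺ = {A, E}, which is not all of the attributes, so the left side is not a superkey — BCNF is violated.
Its right-hand attributes {E} are all prime, as are those of every other non-superkey FD — the relation is in 3NF.

3NF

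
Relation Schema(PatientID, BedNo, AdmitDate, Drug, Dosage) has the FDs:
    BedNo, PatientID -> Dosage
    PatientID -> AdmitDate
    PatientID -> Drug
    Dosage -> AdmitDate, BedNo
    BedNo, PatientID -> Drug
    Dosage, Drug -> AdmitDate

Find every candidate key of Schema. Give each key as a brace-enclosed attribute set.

Attributes never on any right-hand side: {PatientID} — every candidate key must contain it.
Closure of {BedNo, PatientID} is {AdmitDate, BedNo, Dosage, Drug, PatientID}, the whole schema; {BedNo, PatientID} is a candidate key.
Closure of {Dosage, PatientID} is {AdmitDate, BedNo, Dosage, Drug, PatientID}, the whole schema; {Dosage, PatientID} is a candidate key.
These are minimal and exhaustive — every other superkey contains one of them.

{BedNo, PatientID}, {Dosage, PatientID}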